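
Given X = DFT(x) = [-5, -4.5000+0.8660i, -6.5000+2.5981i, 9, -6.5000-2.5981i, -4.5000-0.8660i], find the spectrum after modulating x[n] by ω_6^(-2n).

Modulation property: DFT(ω_6^(-2n)·x[n]) = X[(k-2) mod 6], so circularly shift X by 2 positions.

X[k-2] = [-6.5000-2.5981i, -4.5000-0.8660i, -5, -4.5000+0.8660i, -6.5000+2.5981i, 9]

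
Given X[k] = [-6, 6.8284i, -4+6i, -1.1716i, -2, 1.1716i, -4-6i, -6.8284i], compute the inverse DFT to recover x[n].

x[n] = (1/8) Σ(k=0 to 7) X[k] · e^(2πikn/8)

Computing each x[n]:
x[0] = -2
x[1] = -3
x[2] = -2
x[3] = 0
x[4] = -2
x[5] = -1
x[6] = 2
x[7] = 2

x = [-2, -3, -2, 0, -2, -1, 2, 2]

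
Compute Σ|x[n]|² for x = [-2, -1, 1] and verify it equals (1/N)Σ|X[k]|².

Time domain:
Σ|x[n]|² = |-2|² + |-1|² + |1|² = 6.0000

Frequency domain:
(1/3)Σ|X[k]|² = (1/3)(|-2|² + |-2.0000+1.7321i|² + |-2.0000-1.7321i|²) = (1/3)·18.0000 = 6.0000

Both sides agree, confirming Parseval's theorem.

Σ|x[n]|² = (1/N)Σ|X[k]|² = 6.0000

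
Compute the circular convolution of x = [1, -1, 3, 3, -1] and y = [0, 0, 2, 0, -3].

(x ⊛ y)[n] = Σ(m=0 to 4) x[m] · y[(n-m) mod 5]

Computing each output sample:
(x ⊛ y)[0] = 9
(x ⊛ y)[1] = -11
(x ⊛ y)[2] = -7
(x ⊛ y)[3] = 1
(x ⊛ y)[4] = 3

x ⊛ y = [9, -11, -7, 1, 3]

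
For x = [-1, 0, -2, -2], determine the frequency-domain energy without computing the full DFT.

Parseval: Σ|x[n]|² = (1/N)Σ|X[k]|², so Σ|X[k]|² = N·Σ|x[n]|² = 4·9.0000

Σ|X[k]|² = N·Σ|x[n]|² = 4·9.0000 = 36.0000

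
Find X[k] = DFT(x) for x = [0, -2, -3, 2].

X[k] = Σ(n=0 to 3) x[n] · ω_4^(nk)
where ω_4 = e^(-2πi/4)

Computing each X[k]:
X[0] = -3
X[1] = 3+4i
X[2] = -3
X[3] = 3-4i

X = [-3, 3+4i, -3, 3-4i]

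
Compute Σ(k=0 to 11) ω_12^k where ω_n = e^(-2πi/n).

Sum of all nth roots of unity equals 0 for n > 1 (geometric series with r ≠ 1).

0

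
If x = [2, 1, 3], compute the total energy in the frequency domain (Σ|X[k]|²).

Parseval: Σ|x[n]|² = (1/N)Σ|X[k]|², so Σ|X[k]|² = N·Σ|x[n]|² = 3·14.0000

Σ|X[k]|² = N·Σ|x[n]|² = 3·14.0000 = 42.0000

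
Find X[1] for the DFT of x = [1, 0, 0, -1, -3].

X[1] = Σ(n=0 to 4) x[n] · ω_5^(1n) where ω_5 = e^(-2πi/5)
= (1)·ω_5^0 + (0)·ω_5^1 + (0)·ω_5^2 + (-1)·ω_5^3 + (-3)·ω_5^4

X[1] = 0.8820-3.4410i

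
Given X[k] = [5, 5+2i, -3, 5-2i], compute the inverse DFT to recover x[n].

x[n] = (1/4) Σ(k=0 to 3) X[k] · e^(2πikn/4)

Computing each x[n]:
x[0] = 3
x[1] = 1
x[2] = -2
x[3] = 3

x = [3, 1, -2, 3]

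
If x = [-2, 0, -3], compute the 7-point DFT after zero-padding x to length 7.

Original 3-point DFT: [-5, -0.5000-2.5981i, -0.5000+2.5981i]
Zero-padded 7-point DFT provides frequency interpolation.

DFT_7([x, 0, ...]) = [-5, -1.3324+2.9248i, 0.7029-1.3017i, -3.8705-2.3455i, -3.8705+2.3455i, 0.7029+1.3017i, -1.3324-2.9248i]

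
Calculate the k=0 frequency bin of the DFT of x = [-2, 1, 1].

X[0] = Σ(n=0 to 2) x[n] · ω_3^0 = Σ x[n]
= (-2) + (1) + (1)

X[0] = 0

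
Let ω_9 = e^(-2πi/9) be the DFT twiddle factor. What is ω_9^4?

ω_9^4 = e^(-2πi·4/9)
= cos(-2π·4/9) + i·sin(-2π·4/9)
= cos(-8π/9) + i·sin(-8π/9)

ω_9^4 = cos(-8π/9) + i·sin(-8π/9) = -0.9397-0.3420i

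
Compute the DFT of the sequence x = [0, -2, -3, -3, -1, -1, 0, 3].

X[k] = Σ(n=0 to 7) x[n] · ω_8^(nk)
where ω_8 = e^(-2πi/8)

Computing each X[k]:
X[0] = -7
X[1] = 4.5355+7.9497i
X[2] = 2+3i
X[3] = -2.5355+1.9497i
X[4] = -1
X[5] = -2.5355-1.9497i
X[6] = 2-3i
X[7] = 4.5355-7.9497i

X = [-7, 4.5355+7.9497i, 2+3i, -2.5355+1.9497i, -1, -2.5355-1.9497i, 2-3i, 4.5355-7.9497i]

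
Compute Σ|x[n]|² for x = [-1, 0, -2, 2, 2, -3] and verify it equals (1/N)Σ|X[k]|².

Time domain:
Σ|x[n]|² = |-1|² + |0|² + |-2|² + |2|² + |2|² + |-3|² = 22.0000

Frequency domain:
(1/6)Σ|X[k]|² = (1/6)(|-2|² + |-4.5000+0.8660i|² + |2.5000-6.0622i|² + |0|² + |2.5000+6.0622i|² + |-4.5000-0.8660i|²) = (1/6)·132.0000 = 22.0000

Both sides agree, confirming Parseval's theorem.

Σ|x[n]|² = (1/N)Σ|X[k]|² = 22.0000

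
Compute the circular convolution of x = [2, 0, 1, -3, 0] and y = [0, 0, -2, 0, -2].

(x ⊛ y)[n] = Σ(m=0 to 4) x[m] · y[(n-m) mod 5]

Computing each output sample:
(x ⊛ y)[0] = 6
(x ⊛ y)[1] = -2
(x ⊛ y)[2] = 2
(x ⊛ y)[3] = 0
(x ⊛ y)[4] = -6

x ⊛ y = [6, -2, 2, 0, -6]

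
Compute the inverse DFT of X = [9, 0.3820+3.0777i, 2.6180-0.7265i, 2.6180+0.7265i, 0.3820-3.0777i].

x[n] = (1/5) Σ(k=0 to 4) X[k] · e^(2πikn/5)

Computing each x[n]:
x[0] = 3
x[1] = 0
x[2] = 1
x[3] = 3
x[4] = 2

x = [3, 0, 1, 3, 2]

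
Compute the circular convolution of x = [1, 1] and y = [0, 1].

(x ⊛ y)[n] = Σ(m=0 to 1) x[m] · y[(n-m) mod 2]

Computing each output sample:
(x ⊛ y)[0] = 1
(x ⊛ y)[1] = 1

x ⊛ y = [1, 1]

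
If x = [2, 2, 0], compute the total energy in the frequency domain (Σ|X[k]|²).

Parseval: Σ|x[n]|² = (1/N)Σ|X[k]|², so Σ|X[k]|² = N·Σ|x[n]|² = 3·8.0000

Σ|X[k]|² = N·Σ|x[n]|² = 3·8.0000 = 24.0000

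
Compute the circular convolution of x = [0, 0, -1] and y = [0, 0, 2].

(x ⊛ y)[n] = Σ(m=0 to 2) x[m] · y[(n-m) mod 3]

Computing each output sample:
(x ⊛ y)[0] = 0
(x ⊛ y)[1] = -2
(x ⊛ y)[2] = 0

x ⊛ y = [0, -2, 0]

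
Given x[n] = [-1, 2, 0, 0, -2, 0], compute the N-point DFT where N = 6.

X[k] = Σ(n=0 to 5) x[n] · ω_6^(nk)
where ω_6 = e^(-2πi/6)

Computing each X[k]:
X[0] = -1
X[1] = 1.0000-3.4641i
X[2] = -1
X[3] = -5
X[4] = -1
X[5] = 1.0000+3.4641i

X = [-1, 1.0000-3.4641i, -1, -5, -1, 1.0000+3.4641i]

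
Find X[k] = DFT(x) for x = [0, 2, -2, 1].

X[k] = Σ(n=0 to 3) x[n] · ω_4^(nk)
where ω_4 = e^(-2πi/4)

Computing each X[k]:
X[0] = 1
X[1] = 2-1i
X[2] = -5
X[3] = 2+1i

X = [1, 2-1i, -5, 2+1i]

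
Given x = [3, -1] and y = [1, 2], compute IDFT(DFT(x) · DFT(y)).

(x ⊛ y)[n] = Σ(m=0 to 1) x[m] · y[(n-m) mod 2]

Computing each output sample:
(x ⊛ y)[0] = 1
(x ⊛ y)[1] = 5

x ⊛ y = [1, 5]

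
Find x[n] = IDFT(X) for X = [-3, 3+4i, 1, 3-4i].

x[n] = (1/4) Σ(k=0 to 3) X[k] · e^(2πikn/4)

Computing each x[n]:
x[0] = 1
x[1] = -3
x[2] = -2
x[3] = 1

x = [1, -3, -2, 1]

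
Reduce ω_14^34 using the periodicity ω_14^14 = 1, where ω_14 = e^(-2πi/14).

Since ω_14^14 = 1, powers reduce modulo 14.
34 mod 14 = 6
So ω_14^34 = ω_14^6 = e^(-2πi·6/14)

ω_14^34 = ω_14^6 = -0.9010-0.4339i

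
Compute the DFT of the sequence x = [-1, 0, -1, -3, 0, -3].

X[k] = Σ(n=0 to 5) x[n] · ω_6^(nk)
where ω_6 = e^(-2πi/6)

Computing each X[k]:
X[0] = -8
X[1] = 1.0000-1.7321i
X[2] = -2.0000-3.4641i
X[3] = 4
X[4] = -2.0000+3.4641i
X[5] = 1.0000+1.7321i

X = [-8, 1.0000-1.7321i, -2.0000-3.4641i, 4, -2.0000+3.4641i, 1.0000+1.7321i]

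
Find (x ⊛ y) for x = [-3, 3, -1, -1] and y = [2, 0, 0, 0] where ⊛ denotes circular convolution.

(x ⊛ y)[n] = Σ(m=0 to 3) x[m] · y[(n-m) mod 4]

Computing each output sample:
(x ⊛ y)[0] = -6
(x ⊛ y)[1] = 6
(x ⊛ y)[2] = -2
(x ⊛ y)[3] = -2

x ⊛ y = [-6, 6, -2, -2]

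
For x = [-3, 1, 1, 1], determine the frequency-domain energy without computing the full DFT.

Parseval: Σ|x[n]|² = (1/N)Σ|X[k]|², so Σ|X[k]|² = N·Σ|x[n]|² = 4·12.0000

Σ|X[k]|² = N·Σ|x[n]|² = 4·12.0000 = 48.0000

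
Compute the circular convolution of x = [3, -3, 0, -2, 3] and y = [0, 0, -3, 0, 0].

(x ⊛ y)[n] = Σ(m=0 to 4) x[m] · y[(n-m) mod 5]

Computing each output sample:
(x ⊛ y)[0] = 6
(x ⊛ y)[1] = -9
(x ⊛ y)[2] = -9
(x ⊛ y)[3] = 9
(x ⊛ y)[4] = 0

x ⊛ y = [6, -9, -9, 9, 0]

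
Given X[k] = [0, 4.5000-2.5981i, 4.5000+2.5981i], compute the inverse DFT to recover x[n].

x[n] = (1/3) Σ(k=0 to 2) X[k] · e^(2πikn/3)

Computing each x[n]:
x[0] = 3
x[1] = 0
x[2] = -3

x = [3, 0, -3]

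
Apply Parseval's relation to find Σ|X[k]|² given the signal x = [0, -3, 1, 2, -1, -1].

Parseval: Σ|x[n]|² = (1/N)Σ|X[k]|², so Σ|X[k]|² = N·Σ|x[n]|² = 6·16.0000

Σ|X[k]|² = N·Σ|x[n]|² = 6·16.0000 = 96.0000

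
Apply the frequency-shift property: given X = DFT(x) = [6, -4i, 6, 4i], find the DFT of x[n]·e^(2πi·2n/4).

Modulation property: DFT(ω_4^(-2n)·x[n]) = X[(k-2) mod 4], so circularly shift X by 2 positions.

X[k-2] = [6, 4i, 6, -4i]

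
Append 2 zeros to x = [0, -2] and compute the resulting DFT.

Original 2-point DFT: [-2, 2]
Zero-padded 4-point DFT provides frequency interpolation.

DFT_4([x, 0, ...]) = [-2, 2i, 2, -2i]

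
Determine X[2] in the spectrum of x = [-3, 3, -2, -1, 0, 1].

X[2] = Σ(n=0 to 5) x[n] · ω_6^(2n) where ω_6 = e^(-2πi/6)
= (-3)·ω_6^0 + (3)·ω_6^2 + (-2)·ω_6^4 + (-1)·ω_6^6 + (0)·ω_6^8 + (1)·ω_6^10

X[2] = -5.0000-3.4641i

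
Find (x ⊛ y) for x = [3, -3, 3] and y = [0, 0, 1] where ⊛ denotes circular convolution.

(x ⊛ y)[n] = Σ(m=0 to 2) x[m] · y[(n-m) mod 3]

Computing each output sample:
(x ⊛ y)[0] = -3
(x ⊛ y)[1] = 3
(x ⊛ y)[2] = 3

x ⊛ y = [-3, 3, 3]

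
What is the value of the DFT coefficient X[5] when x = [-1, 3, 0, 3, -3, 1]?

X[5] = Σ(n=0 to 5) x[n] · ω_6^(5n) where ω_6 = e^(-2πi/6)
= (-1)·ω_6^0 + (3)·ω_6^5 + (0)·ω_6^10 + (3)·ω_6^15 + (-3)·ω_6^20 + (1)·ω_6^25

X[5] = -0.5000+4.3301i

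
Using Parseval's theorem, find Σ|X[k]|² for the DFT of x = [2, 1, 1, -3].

Parseval: Σ|x[n]|² = (1/N)Σ|X[k]|², so Σ|X[k]|² = N·Σ|x[n]|² = 4·15.0000

Σ|X[k]|² = N·Σ|x[n]|² = 4·15.0000 = 60.0000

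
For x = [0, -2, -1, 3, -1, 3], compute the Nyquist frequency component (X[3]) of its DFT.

X[3] = Σ(n=0 to 5) x[n] · ω_6^(3n) where ω_6 = e^(-2πi/6)
= (0)·ω_6^0 + (-2)·ω_6^3 + (-1)·ω_6^6 + (3)·ω_6^9 + (-1)·ω_6^12 + (3)·ω_6^15

X[3] = -6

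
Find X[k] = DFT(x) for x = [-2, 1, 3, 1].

X[k] = Σ(n=0 to 3) x[n] · ω_4^(nk)
where ω_4 = e^(-2πi/4)

Computing each X[k]:
X[0] = 3
X[1] = -5
X[2] = -1
X[3] = -5

X = [3, -5, -1, -5]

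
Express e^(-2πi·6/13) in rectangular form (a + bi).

ω_13^6 = e^(-2πi·6/13)
= cos(-2π·6/13) + i·sin(-2π·6/13)
= cos(-12π/13) + i·sin(-12π/13)

ω_13^6 = cos(-12π/13) + i·sin(-12π/13) = -0.9709-0.2393i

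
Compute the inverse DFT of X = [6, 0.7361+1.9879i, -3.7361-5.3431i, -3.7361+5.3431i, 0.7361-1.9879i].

x[n] = (1/5) Σ(k=0 to 4) X[k] · e^(2πikn/5)

Computing each x[n]:
x[0] = 0
x[1] = 3
x[2] = -2
x[3] = 3
x[4] = 2

x = [0, 3, -2, 3, 2]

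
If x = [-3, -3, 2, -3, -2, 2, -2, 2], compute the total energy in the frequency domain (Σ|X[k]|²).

Parseval: Σ|x[n]|² = (1/N)Σ|X[k]|², so Σ|X[k]|² = N·Σ|x[n]|² = 8·47.0000

Σ|X[k]|² = N·Σ|x[n]|² = 8·47.0000 = 376.0000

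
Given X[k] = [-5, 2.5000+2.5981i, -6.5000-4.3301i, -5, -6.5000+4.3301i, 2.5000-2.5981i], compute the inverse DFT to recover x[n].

x[n] = (1/6) Σ(k=0 to 5) X[k] · e^(2πikn/6)

Computing each x[n]:
x[0] = -3
x[1] = 2
x[2] = -3
x[3] = -3
x[4] = 1
x[5] = 1

x = [-3, 2, -3, -3, 1, 1]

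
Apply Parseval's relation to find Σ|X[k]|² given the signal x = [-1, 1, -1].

Parseval: Σ|x[n]|² = (1/N)Σ|X[k]|², so Σ|X[k]|² = N·Σ|x[n]|² = 3·3.0000

Σ|X[k]|² = N·Σ|x[n]|² = 3·3.0000 = 9.0000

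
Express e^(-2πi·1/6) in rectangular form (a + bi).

ω_6^1 = e^(-2πi·1/6)
= cos(-2π·1/6) + i·sin(-2π·1/6)
= cos(-2π/6) + i·sin(-2π/6)

ω_6^1 = cos(-2π/6) + i·sin(-2π/6) = 0.5000-0.8660i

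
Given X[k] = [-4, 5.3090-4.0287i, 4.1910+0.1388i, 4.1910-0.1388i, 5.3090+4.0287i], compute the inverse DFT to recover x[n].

x[n] = (1/5) Σ(k=0 to 4) X[k] · e^(2πikn/5)

Computing each x[n]:
x[0] = 3
x[1] = 0
x[2] = -1
x[3] = -3
x[4] = -3

x = [3, 0, -1, -3, -3]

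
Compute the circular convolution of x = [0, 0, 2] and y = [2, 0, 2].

(x ⊛ y)[n] = Σ(m=0 to 2) x[m] · y[(n-m) mod 3]

Computing each output sample:
(x ⊛ y)[0] = 0
(x ⊛ y)[1] = 4
(x ⊛ y)[2] = 4

x ⊛ y = [0, 4, 4]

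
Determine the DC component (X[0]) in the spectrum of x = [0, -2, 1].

X[0] = Σ(n=0 to 2) x[n] · ω_3^0 = Σ x[n]
= (0) + (-2) + (1)

X[0] = -1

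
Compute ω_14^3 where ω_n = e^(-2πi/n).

ω_14^3 = e^(-2πi·3/14)
= cos(-2π·3/14) + i·sin(-2π·3/14)
= cos(-6π/14) + i·sin(-6π/14)

ω_14^3 = cos(-6π/14) + i·sin(-6π/14) = 0.2225-0.9749i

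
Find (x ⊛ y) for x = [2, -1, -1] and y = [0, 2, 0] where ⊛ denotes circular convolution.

(x ⊛ y)[n] = Σ(m=0 to 2) x[m] · y[(n-m) mod 3]

Computing each output sample:
(x ⊛ y)[0] = -2
(x ⊛ y)[1] = 4
(x ⊛ y)[2] = -2

x ⊛ y = [-2, 4, -2]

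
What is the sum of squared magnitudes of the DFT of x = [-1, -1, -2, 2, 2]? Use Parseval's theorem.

Parseval: Σ|x[n]|² = (1/N)Σ|X[k]|², so Σ|X[k]|² = N·Σ|x[n]|² = 5·14.0000

Σ|X[k]|² = N·Σ|x[n]|² = 5·14.0000 = 70.0000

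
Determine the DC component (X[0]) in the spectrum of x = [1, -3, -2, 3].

X[0] = Σ(n=0 to 3) x[n] · ω_4^0 = Σ x[n]
= (1) + (-3) + (-2) + (3)

X[0] = -1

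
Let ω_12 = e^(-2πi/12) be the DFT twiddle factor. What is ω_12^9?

ω_12^9 = e^(-2πi·9/12)
= cos(-2π·9/12) + i·sin(-2π·9/12)
= cos(-18π/12) + i·sin(-18π/12)

ω_12^9 = cos(-18π/12) + i·sin(-18π/12) = 1i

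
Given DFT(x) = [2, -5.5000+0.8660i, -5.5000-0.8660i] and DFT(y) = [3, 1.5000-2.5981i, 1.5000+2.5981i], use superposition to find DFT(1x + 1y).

By linearity: DFT(1x + 1y) = 1·DFT(x) + 1·DFT(y)
= 1·[2, -5.5000+0.8660i, -5.5000-0.8660i] + 1·[3, 1.5000-2.5981i, 1.5000+2.5981i]

Computing element-wise:
Z[0] = 1·(2) + 1·(3) = 5
Z[1] = 1·(-5.5000+0.8660i) + 1·(1.5000-2.5981i) = -4.0000-1.7321i
Z[2] = 1·(-5.5000-0.8660i) + 1·(1.5000+2.5981i) = -4.0000+1.7321i

DFT(1x + 1y) = 1·X + 1·Y = [5, -4.0000-1.7321i, -4.0000+1.7321i]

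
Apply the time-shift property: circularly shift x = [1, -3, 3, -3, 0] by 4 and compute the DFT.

Time shift by 4: X_shifted[k] = ω_5^(4k) · X[k]
Shifted x = [-3, 3, -3, 0, 1]

DFT(x[n-4]) = [-2, 0.6631-0.1388i, -7.1631-4.0287i, -7.1631+4.0287i, 0.6631+0.1388i]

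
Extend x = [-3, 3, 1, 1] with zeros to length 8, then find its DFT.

Original 4-point DFT: [2, -4-2i, -6, -4+2i]
Zero-padded 8-point DFT provides frequency interpolation.

DFT_8([x, 0, ...]) = [2, -1.5858-3.8284i, -4-2i, -4.4142-1.8284i, -6, -4.4142+1.8284i, -4+2i, -1.5858+3.8284i]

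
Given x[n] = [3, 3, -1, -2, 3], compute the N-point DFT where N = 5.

X[k] = Σ(n=0 to 4) x[n] · ω_5^(nk)
where ω_5 = e^(-2πi/5)

Computing each X[k]:
X[0] = 6
X[1] = 7.2812-0.5878i
X[2] = -2.7812+0.9511i
X[3] = -2.7812-0.9511i
X[4] = 7.2812+0.5878i

X = [6, 7.2812-0.5878i, -2.7812+0.9511i, -2.7812-0.9511i, 7.2812+0.5878i]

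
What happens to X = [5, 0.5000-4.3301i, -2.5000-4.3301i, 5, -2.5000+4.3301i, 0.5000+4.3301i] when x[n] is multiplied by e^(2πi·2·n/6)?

Modulation property: DFT(ω_6^(-2n)·x[n]) = X[(k-2) mod 6], so circularly shift X by 2 positions.

X[k-2] = [-2.5000+4.3301i, 0.5000+4.3301i, 5, 0.5000-4.3301i, -2.5000-4.3301i, 5]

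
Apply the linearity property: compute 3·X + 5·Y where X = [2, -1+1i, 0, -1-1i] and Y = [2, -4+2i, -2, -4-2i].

By linearity: DFT(3x + 5y) = 3·DFT(x) + 5·DFT(y)
= 3·[2, -1+1i, 0, -1-1i] + 5·[2, -4+2i, -2, -4-2i]

Computing element-wise:
Z[0] = 3·(2) + 5·(2) = 16
Z[1] = 3·(-1+1i) + 5·(-4+2i) = -23+13i
Z[2] = 3·(0) + 5·(-2) = -10
Z[3] = 3·(-1-1i) + 5·(-4-2i) = -23-13i

DFT(3x + 5y) = 3·X + 5·Y = [16, -23+13i, -10, -23-13i]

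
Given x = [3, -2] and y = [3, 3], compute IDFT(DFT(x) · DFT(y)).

(x ⊛ y)[n] = Σ(m=0 to 1) x[m] · y[(n-m) mod 2]

Computing each output sample:
(x ⊛ y)[0] = 3
(x ⊛ y)[1] = 3

x ⊛ y = [3, 3]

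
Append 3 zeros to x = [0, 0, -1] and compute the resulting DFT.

Original 3-point DFT: [-1, 0.5000-0.8660i, 0.5000+0.8660i]
Zero-padded 6-point DFT provides frequency interpolation.

DFT_6([x, 0, ...]) = [-1, 0.5000+0.8660i, 0.5000-0.8660i, -1, 0.5000+0.8660i, 0.5000-0.8660i]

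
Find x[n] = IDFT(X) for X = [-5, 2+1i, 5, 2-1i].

x[n] = (1/4) Σ(k=0 to 3) X[k] · e^(2πikn/4)

Computing each x[n]:
x[0] = 1
x[1] = -3
x[2] = -1
x[3] = -2

x = [1, -3, -1, -2]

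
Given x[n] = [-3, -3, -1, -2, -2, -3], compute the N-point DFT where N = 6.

X[k] = Σ(n=0 to 5) x[n] · ω_6^(nk)
where ω_6 = e^(-2πi/6)

Computing each X[k]:
X[0] = -14
X[1] = -2.5000-0.8660i
X[2] = -0.5000+0.8660i
X[3] = 2
X[4] = -0.5000-0.8660i
X[5] = -2.5000+0.8660i

X = [-14, -2.5000-0.8660i, -0.5000+0.8660i, 2, -0.5000-0.8660i, -2.5000+0.8660i]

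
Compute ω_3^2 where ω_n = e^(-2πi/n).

ω_3^2 = e^(-2πi·2/3)
= cos(-2π·2/3) + i·sin(-2π·2/3)
= cos(-4π/3) + i·sin(-4π/3)

ω_3^2 = cos(-4π/3) + i·sin(-4π/3) = -0.5000+0.8660i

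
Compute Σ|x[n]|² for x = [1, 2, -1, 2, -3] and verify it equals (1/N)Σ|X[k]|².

Time domain:
Σ|x[n]|² = |1|² + |2|² + |-1|² + |2|² + |-3|² = 19.0000

Frequency domain:
(1/5)Σ|X[k]|² = (1/5)(|1|² + |-0.1180-2.9919i|² + |2.1180-5.7921i|² + |2.1180+5.7921i|² + |-0.1180+2.9919i|²) = (1/5)·95.0000 = 19.0000

Both sides agree, confirming Parseval's theorem.

Σ|x[n]|² = (1/N)Σ|X[k]|² = 19.0000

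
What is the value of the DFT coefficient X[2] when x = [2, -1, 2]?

X[2] = Σ(n=0 to 2) x[n] · ω_3^(2n) where ω_3 = e^(-2πi/3)
= (2)·ω_3^0 + (-1)·ω_3^2 + (2)·ω_3^4

X[2] = 1.5000-2.5981i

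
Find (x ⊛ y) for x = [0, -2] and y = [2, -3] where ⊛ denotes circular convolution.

(x ⊛ y)[n] = Σ(m=0 to 1) x[m] · y[(n-m) mod 2]

Computing each output sample:
(x ⊛ y)[0] = 6
(x ⊛ y)[1] = -4

x ⊛ y = [6, -4]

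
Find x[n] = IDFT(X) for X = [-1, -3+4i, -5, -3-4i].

x[n] = (1/4) Σ(k=0 to 3) X[k] · e^(2πikn/4)

Computing each x[n]:
x[0] = -3
x[1] = -1
x[2] = 0
x[3] = 3

x = [-3, -1, 0, 3]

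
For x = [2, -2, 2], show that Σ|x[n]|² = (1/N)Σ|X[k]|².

Time domain:
Σ|x[n]|² = |2|² + |-2|² + |2|² = 12.0000

Frequency domain:
(1/3)Σ|X[k]|² = (1/3)(|2|² + |2.0000+3.4641i|² + |2.0000-3.4641i|²) = (1/3)·36.0000 = 12.0000

Both sides agree, confirming Parseval's theorem.

Σ|x[n]|² = (1/N)Σ|X[k]|² = 12.0000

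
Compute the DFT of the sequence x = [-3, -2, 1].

X[k] = Σ(n=0 to 2) x[n] · ω_3^(nk)
where ω_3 = e^(-2πi/3)

Computing each X[k]:
X[0] = -4
X[1] = -2.5000+2.5981i
X[2] = -2.5000-2.5981i

X = [-4, -2.5000+2.5981i, -2.5000-2.5981i]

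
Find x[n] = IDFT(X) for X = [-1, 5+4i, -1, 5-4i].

x[n] = (1/4) Σ(k=0 to 3) X[k] · e^(2πikn/4)

Computing each x[n]:
x[0] = 2
x[1] = -2
x[2] = -3
x[3] = 2

x = [2, -2, -3, 2]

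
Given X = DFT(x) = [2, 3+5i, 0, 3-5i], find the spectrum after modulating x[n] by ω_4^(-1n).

Modulation property: DFT(ω_4^(-1n)·x[n]) = X[(k-1) mod 4], so circularly shift X by 1 positions.

X[k-1] = [3-5i, 2, 3+5i, 0]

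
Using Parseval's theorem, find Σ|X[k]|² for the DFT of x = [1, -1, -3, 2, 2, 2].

Parseval: Σ|x[n]|² = (1/N)Σ|X[k]|², so Σ|X[k]|² = N·Σ|x[n]|² = 6·23.0000

Σ|X[k]|² = N·Σ|x[n]|² = 6·23.0000 = 138.0000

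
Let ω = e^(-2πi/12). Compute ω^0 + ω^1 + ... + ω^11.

Sum of all nth roots of unity equals 0 for n > 1 (geometric series with r ≠ 1).

0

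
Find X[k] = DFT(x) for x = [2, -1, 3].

X[k] = Σ(n=0 to 2) x[n] · ω_3^(nk)
where ω_3 = e^(-2πi/3)

Computing each X[k]:
X[0] = 4
X[1] = 1.0000+3.4641i
X[2] = 1.0000-3.4641i

X = [4, 1.0000+3.4641i, 1.0000-3.4641i]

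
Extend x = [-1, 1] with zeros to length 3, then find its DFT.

Original 2-point DFT: [0, -2]
Zero-padded 3-point DFT provides frequency interpolation.

DFT_3([x, 0, ...]) = [0, -1.5000-0.8660i, -1.5000+0.8660i]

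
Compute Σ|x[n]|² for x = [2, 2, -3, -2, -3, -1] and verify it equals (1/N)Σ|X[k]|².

Time domain:
Σ|x[n]|² = |2|² + |2|² + |-3|² + |-2|² + |-3|² + |-1|² = 31.0000

Frequency domain:
(1/6)Σ|X[k]|² = (1/6)(|-5|² + |7.5000-2.5981i|² + |2.5000-2.5981i|² + |-3|² + |2.5000+2.5981i|² + |7.5000+2.5981i|²) = (1/6)·186.0000 = 31.0000

Both sides agree, confirming Parseval's theorem.

Σ|x[n]|² = (1/N)Σ|X[k]|² = 31.0000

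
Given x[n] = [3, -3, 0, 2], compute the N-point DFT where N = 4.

X[k] = Σ(n=0 to 3) x[n] · ω_4^(nk)
where ω_4 = e^(-2πi/4)

Computing each X[k]:
X[0] = 2
X[1] = 3+5i
X[2] = 4
X[3] = 3-5i

X = [2, 3+5i, 4, 3-5i]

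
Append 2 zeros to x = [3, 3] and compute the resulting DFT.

Original 2-point DFT: [6, 0]
Zero-padded 4-point DFT provides frequency interpolation.

DFT_4([x, 0, ...]) = [6, 3-3i, 0, 3+3i]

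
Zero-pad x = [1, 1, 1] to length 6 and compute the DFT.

Original 3-point DFT: [3, 0, 0]
Zero-padded 6-point DFT provides frequency interpolation.

DFT_6([x, 0, ...]) = [3, 1.0000-1.7321i, 0, 1, 0, 1.0000+1.7321i]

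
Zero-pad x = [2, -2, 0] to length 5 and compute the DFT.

Original 3-point DFT: [0, 3.0000+1.7321i, 3.0000-1.7321i]
Zero-padded 5-point DFT provides frequency interpolation.

DFT_5([x, 0, ...]) = [0, 1.3820+1.9021i, 3.6180+1.1756i, 3.6180-1.1756i, 1.3820-1.9021i]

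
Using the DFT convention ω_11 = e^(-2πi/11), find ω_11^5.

ω_11^5 = e^(-2πi·5/11)
= cos(-2π·5/11) + i·sin(-2π·5/11)
= cos(-10π/11) + i·sin(-10π/11)

ω_11^5 = cos(-10π/11) + i·sin(-10π/11) = -0.9595-0.2817i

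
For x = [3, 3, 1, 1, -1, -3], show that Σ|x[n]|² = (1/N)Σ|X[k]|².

Time domain:
Σ|x[n]|² = |3|² + |3|² + |1|² + |1|² + |-1|² + |-3|² = 30.0000

Frequency domain:
(1/6)Σ|X[k]|² = (1/6)(|4|² + |2.0000-6.9282i|² + |4.0000-3.4641i|² + |2|² + |4.0000+3.4641i|² + |2.0000+6.9282i|²) = (1/6)·180.0000 = 30.0000

Both sides agree, confirming Parseval's theorem.

Σ|x[n]|² = (1/N)Σ|X[k]|² = 30.0000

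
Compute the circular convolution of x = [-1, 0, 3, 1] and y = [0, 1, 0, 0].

(x ⊛ y)[n] = Σ(m=0 to 3) x[m] · y[(n-m) mod 4]

Computing each output sample:
(x ⊛ y)[0] = 1
(x ⊛ y)[1] = -1
(x ⊛ y)[2] = 0
(x ⊛ y)[3] = 3

x ⊛ y = [1, -1, 0, 3]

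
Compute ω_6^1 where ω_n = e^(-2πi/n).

ω_6^1 = e^(-2πi·1/6)
= cos(-2π·1/6) + i·sin(-2π·1/6)
= cos(-2π/6) + i·sin(-2π/6)

ω_6^1 = cos(-2π/6) + i·sin(-2π/6) = 0.5000-0.8660i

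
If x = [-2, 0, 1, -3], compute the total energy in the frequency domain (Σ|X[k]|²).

Parseval: Σ|x[n]|² = (1/N)Σ|X[k]|², so Σ|X[k]|² = N·Σ|x[n]|² = 4·14.0000

Σ|X[k]|² = N·Σ|x[n]|² = 4·14.0000 = 56.0000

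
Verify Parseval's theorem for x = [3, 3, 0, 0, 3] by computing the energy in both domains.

Time domain:
Σ|x[n]|² = |3|² + |3|² + |0|² + |0|² + |3|² = 27.0000

Frequency domain:
(1/5)Σ|X[k]|² = (1/5)(|9|² + |4.8541|² + |-1.8541|² + |-1.8541|² + |4.8541|²) = (1/5)·135.0000 = 27.0000

Both sides agree, confirming Parseval's theorem.

Σ|x[n]|² = (1/N)Σ|X[k]|² = 27.0000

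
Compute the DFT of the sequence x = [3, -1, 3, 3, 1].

X[k] = Σ(n=0 to 4) x[n] · ω_5^(nk)
where ω_5 = e^(-2πi/5)

Computing each X[k]:
X[0] = 9
X[1] = -1.8541+1.9021i
X[2] = 4.8541+1.1756i
X[3] = 4.8541-1.1756i
X[4] = -1.8541-1.9021i

X = [9, -1.8541+1.9021i, 4.8541+1.1756i, 4.8541-1.1756i, -1.8541-1.9021i]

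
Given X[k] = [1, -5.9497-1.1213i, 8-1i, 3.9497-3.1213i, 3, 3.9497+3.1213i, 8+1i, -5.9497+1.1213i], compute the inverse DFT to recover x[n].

x[n] = (1/8) Σ(k=0 to 7) X[k] · e^(2πikn/8)

Computing each x[n]:
x[0] = 2
x[1] = -1
x[2] = -2
x[3] = 2
x[4] = 3
x[5] = 1
x[6] = -1
x[7] = -3

x = [2, -1, -2, 2, 3, 1, -1, -3]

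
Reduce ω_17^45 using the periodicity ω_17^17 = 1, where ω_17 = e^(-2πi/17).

Since ω_17^17 = 1, powers reduce modulo 17.
45 mod 17 = 11
So ω_17^45 = ω_17^11 = e^(-2πi·11/17)

ω_17^45 = ω_17^11 = -0.6026+0.7980i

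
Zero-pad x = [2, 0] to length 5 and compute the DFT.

Original 2-point DFT: [2, 2]
Zero-padded 5-point DFT provides frequency interpolation.

DFT_5([x, 0, ...]) = [2, 2, 2, 2, 2]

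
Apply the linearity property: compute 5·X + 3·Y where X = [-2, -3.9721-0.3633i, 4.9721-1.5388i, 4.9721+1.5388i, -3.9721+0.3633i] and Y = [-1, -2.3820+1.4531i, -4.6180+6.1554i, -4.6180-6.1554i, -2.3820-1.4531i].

By linearity: DFT(5x + 3y) = 5·DFT(x) + 3·DFT(y)
= 5·[-2, -3.9721-0.3633i, 4.9721-1.5388i, 4.9721+1.5388i, -3.9721+0.3633i] + 3·[-1, -2.3820+1.4531i, -4.6180+6.1554i, -4.6180-6.1554i, -2.3820-1.4531i]

Computing element-wise:
Z[0] = 5·(-2) + 3·(-1) = -13
Z[1] = 5·(-3.9721-0.3633i) + 3·(-2.3820+1.4531i) = -27.0065+2.5428i
Z[2] = 5·(4.9721-1.5388i) + 3·(-4.6180+6.1554i) = 11.0065+10.7722i
Z[3] = 5·(4.9721+1.5388i) + 3·(-4.6180-6.1554i) = 11.0065-10.7722i
Z[4] = 5·(-3.9721+0.3633i) + 3·(-2.3820-1.4531i) = -27.0065-2.5428i

DFT(5x + 3y) = 5·X + 3·Y = [-13, -27.0065+2.5428i, 11.0065+10.7722i, 11.0065-10.7722i, -27.0065-2.5428i]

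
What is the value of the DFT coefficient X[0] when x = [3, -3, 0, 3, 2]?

X[0] = Σ(n=0 to 4) x[n] · ω_5^0 = Σ x[n]
= (3) + (-3) + (0) + (3) + (2)

X[0] = 5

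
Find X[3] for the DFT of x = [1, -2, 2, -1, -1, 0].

X[3] = Σ(n=0 to 5) x[n] · ω_6^(3n) where ω_6 = e^(-2πi/6)
= (1)·ω_6^0 + (-2)·ω_6^3 + (2)·ω_6^6 + (-1)·ω_6^9 + (-1)·ω_6^12 + (0)·ω_6^15

X[3] = 5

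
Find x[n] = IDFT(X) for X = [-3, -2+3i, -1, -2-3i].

x[n] = (1/4) Σ(k=0 to 3) X[k] · e^(2πikn/4)

Computing each x[n]:
x[0] = -2
x[1] = -2
x[2] = 0
x[3] = 1

x = [-2, -2, 0, 1]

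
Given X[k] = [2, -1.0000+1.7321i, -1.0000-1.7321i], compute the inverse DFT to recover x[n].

x[n] = (1/3) Σ(k=0 to 2) X[k] · e^(2πikn/3)

Computing each x[n]:
x[0] = 0
x[1] = 0
x[2] = 2

x = [0, 0, 2]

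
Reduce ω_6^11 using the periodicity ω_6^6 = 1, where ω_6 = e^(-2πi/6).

Since ω_6^6 = 1, powers reduce modulo 6.
11 mod 6 = 5
So ω_6^11 = ω_6^5 = e^(-2πi·5/6)

ω_6^11 = ω_6^5 = 0.5000+0.8660i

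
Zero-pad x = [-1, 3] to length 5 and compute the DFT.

Original 2-point DFT: [2, -4]
Zero-padded 5-point DFT provides frequency interpolation.

DFT_5([x, 0, ...]) = [2, -0.0729-2.8532i, -3.4271-1.7634i, -3.4271+1.7634i, -0.0729+2.8532i]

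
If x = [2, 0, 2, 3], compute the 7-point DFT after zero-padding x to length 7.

Original 4-point DFT: [7, 3i, 1, -3i]
Zero-padded 7-point DFT provides frequency interpolation.

DFT_7([x, 0, ...]) = [7, -1.1479-3.2515i, 2.0685+3.2133i, 2.5794-1.3611i, 2.5794+1.3611i, 2.0685-3.2133i, -1.1479+3.2515i]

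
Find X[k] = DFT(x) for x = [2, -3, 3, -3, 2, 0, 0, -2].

X[k] = Σ(n=0 to 7) x[n] · ω_8^(nk)
where ω_8 = e^(-2πi/8)

Computing each X[k]:
X[0] = -1
X[1] = -1.4142-0.1716i
X[2] = 1-2i
X[3] = 1.4142+5.8284i
X[4] = 15
X[5] = 1.4142-5.8284i
X[6] = 1+2i
X[7] = -1.4142+0.1716i

X = [-1, -1.4142-0.1716i, 1-2i, 1.4142+5.8284i, 15, 1.4142-5.8284i, 1+2i, -1.4142+0.1716i]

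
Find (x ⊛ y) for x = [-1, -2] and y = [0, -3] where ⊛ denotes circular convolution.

(x ⊛ y)[n] = Σ(m=0 to 1) x[m] · y[(n-m) mod 2]

Computing each output sample:
(x ⊛ y)[0] = 6
(x ⊛ y)[1] = 3

x ⊛ y = [6, 3]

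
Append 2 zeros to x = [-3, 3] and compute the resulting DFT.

Original 2-point DFT: [0, -6]
Zero-padded 4-point DFT provides frequency interpolation.

DFT_4([x, 0, ...]) = [0, -3-3i, -6, -3+3i]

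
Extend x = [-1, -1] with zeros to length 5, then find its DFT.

Original 2-point DFT: [-2, 0]
Zero-padded 5-point DFT provides frequency interpolation.

DFT_5([x, 0, ...]) = [-2, -1.3090+0.9511i, -0.1910+0.5878i, -0.1910-0.5878i, -1.3090-0.9511i]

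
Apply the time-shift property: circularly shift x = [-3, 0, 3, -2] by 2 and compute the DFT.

Time shift by 2: X_shifted[k] = ω_4^(2k) · X[k]
Shifted x = [3, -2, -3, 0]

DFT(x[n-2]) = [-2, 6+2i, 2, 6-2i]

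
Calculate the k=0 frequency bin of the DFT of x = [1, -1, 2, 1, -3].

X[0] = Σ(n=0 to 4) x[n] · ω_5^0 = Σ x[n]
= (1) + (-1) + (2) + (1) + (-3)

X[0] = 0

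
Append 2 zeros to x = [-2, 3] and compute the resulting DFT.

Original 2-point DFT: [1, -5]
Zero-padded 4-point DFT provides frequency interpolation.

DFT_4([x, 0, ...]) = [1, -2-3i, -5, -2+3i]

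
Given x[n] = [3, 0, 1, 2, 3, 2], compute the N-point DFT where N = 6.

X[k] = Σ(n=0 to 5) x[n] · ω_6^(nk)
where ω_6 = e^(-2πi/6)

Computing each X[k]:
X[0] = 11
X[1] = 3.4641i
X[2] = 2
X[3] = 3
X[4] = 2
X[5] = -3.4641i

X = [11, 3.4641i, 2, 3, 2, -3.4641i]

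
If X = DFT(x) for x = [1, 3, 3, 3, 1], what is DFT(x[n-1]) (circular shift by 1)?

Time shift by 1: X_shifted[k] = ω_5^(1k) · X[k]
Shifted x = [1, 1, 3, 3, 3]

DFT(x[n-1]) = [11, -2.6180+1.9021i, -0.3820+1.1756i, -0.3820-1.1756i, -2.6180-1.9021i]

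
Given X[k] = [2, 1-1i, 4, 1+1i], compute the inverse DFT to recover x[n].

x[n] = (1/4) Σ(k=0 to 3) X[k] · e^(2πikn/4)

Computing each x[n]:
x[0] = 2
x[1] = 0
x[2] = 1
x[3] = -1

x = [2, 0, 1, -1]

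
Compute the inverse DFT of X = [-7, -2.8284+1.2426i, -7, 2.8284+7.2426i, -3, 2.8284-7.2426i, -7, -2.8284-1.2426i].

x[n] = (1/8) Σ(k=0 to 7) X[k] · e^(2πikn/8)

Computing each x[n]:
x[0] = -3
x[1] = -3
x[2] = 2
x[3] = -1
x[4] = -3
x[5] = 2
x[6] = -1
x[7] = 0

x = [-3, -3, 2, -1, -3, 2, -1, 0]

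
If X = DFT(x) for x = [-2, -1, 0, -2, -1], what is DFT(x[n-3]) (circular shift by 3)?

Time shift by 3: X_shifted[k] = ω_5^(3k) · X[k]
Shifted x = [0, -2, -1, -2, -1]

DFT(x[n-3]) = [-6, 1.5000+0.3633i, 1.5000+1.5388i, 1.5000-1.5388i, 1.5000-0.3633i]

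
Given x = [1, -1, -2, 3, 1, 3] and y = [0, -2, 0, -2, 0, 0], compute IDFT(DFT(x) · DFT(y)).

(x ⊛ y)[n] = Σ(m=0 to 5) x[m] · y[(n-m) mod 6]

Computing each output sample:
(x ⊛ y)[0] = -12
(x ⊛ y)[1] = -4
(x ⊛ y)[2] = -4
(x ⊛ y)[3] = 2
(x ⊛ y)[4] = -4
(x ⊛ y)[5] = 2

x ⊛ y = [-12, -4, -4, 2, -4, 2]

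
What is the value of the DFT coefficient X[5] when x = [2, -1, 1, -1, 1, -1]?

X[5] = Σ(n=0 to 5) x[n] · ω_6^(5n) where ω_6 = e^(-2πi/6)
= (2)·ω_6^0 + (-1)·ω_6^5 + (1)·ω_6^10 + (-1)·ω_6^15 + (1)·ω_6^20 + (-1)·ω_6^25

X[5] = 1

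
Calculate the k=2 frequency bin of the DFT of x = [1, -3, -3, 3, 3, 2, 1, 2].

X[2] = Σ(n=0 to 7) x[n] · ω_8^(2n) where ω_8 = e^(-2πi/8)
= (1)·ω_8^0 + (-3)·ω_8^2 + (-3)·ω_8^4 + (3)·ω_8^6 + (3)·ω_8^8 + (2)·ω_8^10 + (1)·ω_8^12 + (2)·ω_8^14

X[2] = 6+6i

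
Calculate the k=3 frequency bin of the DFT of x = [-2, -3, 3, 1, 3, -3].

X[3] = Σ(n=0 to 5) x[n] · ω_6^(3n) where ω_6 = e^(-2πi/6)
= (-2)·ω_6^0 + (-3)·ω_6^3 + (3)·ω_6^6 + (1)·ω_6^9 + (3)·ω_6^12 + (-3)·ω_6^15

X[3] = 9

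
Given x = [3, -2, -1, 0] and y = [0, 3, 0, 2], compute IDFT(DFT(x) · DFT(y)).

(x ⊛ y)[n] = Σ(m=0 to 3) x[m] · y[(n-m) mod 4]

Computing each output sample:
(x ⊛ y)[0] = -4
(x ⊛ y)[1] = 7
(x ⊛ y)[2] = -6
(x ⊛ y)[3] = 3

x ⊛ y = [-4, 7, -6, 3]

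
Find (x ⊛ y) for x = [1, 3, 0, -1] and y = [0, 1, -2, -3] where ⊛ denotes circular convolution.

(x ⊛ y)[n] = Σ(m=0 to 3) x[m] · y[(n-m) mod 4]

Computing each output sample:
(x ⊛ y)[0] = -10
(x ⊛ y)[1] = 3
(x ⊛ y)[2] = 4
(x ⊛ y)[3] = -9

x ⊛ y = [-10, 3, 4, -9]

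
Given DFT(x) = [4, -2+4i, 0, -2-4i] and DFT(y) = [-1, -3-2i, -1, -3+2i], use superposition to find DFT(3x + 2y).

By linearity: DFT(3x + 2y) = 3·DFT(x) + 2·DFT(y)
= 3·[4, -2+4i, 0, -2-4i] + 2·[-1, -3-2i, -1, -3+2i]

Computing element-wise:
Z[0] = 3·(4) + 2·(-1) = 10
Z[1] = 3·(-2+4i) + 2·(-3-2i) = -12+8i
Z[2] = 3·(0) + 2·(-1) = -2
Z[3] = 3·(-2-4i) + 2·(-3+2i) = -12-8i

DFT(3x + 2y) = 3·X + 2·Y = [10, -12+8i, -2, -12-8i]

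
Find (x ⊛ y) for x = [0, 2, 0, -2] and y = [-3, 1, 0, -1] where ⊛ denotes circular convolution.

(x ⊛ y)[n] = Σ(m=0 to 3) x[m] · y[(n-m) mod 4]

Computing each output sample:
(x ⊛ y)[0] = -4
(x ⊛ y)[1] = -6
(x ⊛ y)[2] = 4
(x ⊛ y)[3] = 6

x ⊛ y = [-4, -6, 4, 6]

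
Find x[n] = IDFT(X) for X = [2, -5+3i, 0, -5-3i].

x[n] = (1/4) Σ(k=0 to 3) X[k] · e^(2πikn/4)

Computing each x[n]:
x[0] = -2
x[1] = -1
x[2] = 3
x[3] = 2

x = [-2, -1, 3, 2]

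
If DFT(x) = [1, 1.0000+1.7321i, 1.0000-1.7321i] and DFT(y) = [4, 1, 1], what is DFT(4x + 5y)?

By linearity: DFT(4x + 5y) = 4·DFT(x) + 5·DFT(y)
= 4·[1, 1.0000+1.7321i, 1.0000-1.7321i] + 5·[4, 1, 1]

Computing element-wise:
Z[0] = 4·(1) + 5·(4) = 24
Z[1] = 4·(1.0000+1.7321i) + 5·(1) = 9.0000+6.9284i
Z[2] = 4·(1.0000-1.7321i) + 5·(1) = 9.0000-6.9284i

DFT(4x + 5y) = 4·X + 5·Y = [24, 9.0000+6.9284i, 9.0000-6.9284i]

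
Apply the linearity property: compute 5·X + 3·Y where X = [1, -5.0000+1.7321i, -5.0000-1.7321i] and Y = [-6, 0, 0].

By linearity: DFT(5x + 3y) = 5·DFT(x) + 3·DFT(y)
= 5·[1, -5.0000+1.7321i, -5.0000-1.7321i] + 3·[-6, 0, 0]

Computing element-wise:
Z[0] = 5·(1) + 3·(-6) = -13
Z[1] = 5·(-5.0000+1.7321i) + 3·(0) = -25.0000+8.6605i
Z[2] = 5·(-5.0000-1.7321i) + 3·(0) = -25.0000-8.6605i

DFT(5x + 3y) = 5·X + 3·Y = [-13, -25.0000+8.6605i, -25.0000-8.6605i]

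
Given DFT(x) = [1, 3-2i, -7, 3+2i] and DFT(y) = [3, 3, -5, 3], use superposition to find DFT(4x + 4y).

By linearity: DFT(4x + 4y) = 4·DFT(x) + 4·DFT(y)
= 4·[1, 3-2i, -7, 3+2i] + 4·[3, 3, -5, 3]

Computing element-wise:
Z[0] = 4·(1) + 4·(3) = 16
Z[1] = 4·(3-2i) + 4·(3) = 24-8i
Z[2] = 4·(-7) + 4·(-5) = -48
Z[3] = 4·(3+2i) + 4·(3) = 24+8i

DFT(4x + 4y) = 4·X + 4·Y = [16, 24-8i, -48, 24+8i]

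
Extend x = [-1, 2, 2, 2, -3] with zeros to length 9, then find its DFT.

Original 5-point DFT: [2, -4.5451-4.7553i, 1.0451-2.9389i, 1.0451+2.9389i, -4.5451+4.7553i]
Zero-padded 9-point DFT provides frequency interpolation.

DFT_9([x, 0, ...]) = [2, 2.6985-3.9612i, -5.8302-2.8500i, 0.5000+2.5981i, -2.8682-4.0849i, -2.8682+4.0849i, 0.5000-2.5981i, -5.8302+2.8500i, 2.6985+3.9612i]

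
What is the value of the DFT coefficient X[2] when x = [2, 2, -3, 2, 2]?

X[2] = Σ(n=0 to 4) x[n] · ω_5^(2n) where ω_5 = e^(-2πi/5)
= (2)·ω_5^0 + (2)·ω_5^2 + (-3)·ω_5^4 + (2)·ω_5^6 + (2)·ω_5^8

X[2] = -1.5451-4.7553i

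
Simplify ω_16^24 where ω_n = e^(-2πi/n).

Since ω_16^16 = 1, powers reduce modulo 16.
24 mod 16 = 8
So ω_16^24 = ω_16^8 = e^(-2πi·8/16)

ω_16^24 = ω_16^8 = -1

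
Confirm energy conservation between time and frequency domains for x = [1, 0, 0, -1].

Time domain:
Σ|x[n]|² = |1|² + |0|² + |0|² + |-1|² = 2.0000

Frequency domain:
(1/4)Σ|X[k]|² = (1/4)(|0|² + |1-1i|² + |2|² + |1+1i|²) = (1/4)·8.0000 = 2.0000

Both sides agree, confirming Parseval's theorem.

Σ|x[n]|² = (1/N)Σ|X[k]|² = 2.0000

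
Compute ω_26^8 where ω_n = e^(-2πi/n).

ω_26^8 = e^(-2πi·8/26)
= cos(-2π·8/26) + i·sin(-2π·8/26)
= cos(-16π/26) + i·sin(-16π/26)

ω_26^8 = cos(-16π/26) + i·sin(-16π/26) = -0.3546-0.9350i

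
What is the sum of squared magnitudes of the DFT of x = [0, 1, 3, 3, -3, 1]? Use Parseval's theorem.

Parseval: Σ|x[n]|² = (1/N)Σ|X[k]|², so Σ|X[k]|² = N·Σ|x[n]|² = 6·29.0000

Σ|X[k]|² = N·Σ|x[n]|² = 6·29.0000 = 174.0000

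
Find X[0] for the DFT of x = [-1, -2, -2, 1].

X[0] = Σ(n=0 to 3) x[n] · ω_4^0 = Σ x[n]
= (-1) + (-2) + (-2) + (1)

X[0] = -4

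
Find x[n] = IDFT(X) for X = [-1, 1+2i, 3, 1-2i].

x[n] = (1/4) Σ(k=0 to 3) X[k] · e^(2πikn/4)

Computing each x[n]:
x[0] = 1
x[1] = -2
x[2] = 0
x[3] = 0

x = [1, -2, 0, 0]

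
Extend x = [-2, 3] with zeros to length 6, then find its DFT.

Original 2-point DFT: [1, -5]
Zero-padded 6-point DFT provides frequency interpolation.

DFT_6([x, 0, ...]) = [1, -0.5000-2.5981i, -3.5000-2.5981i, -5, -3.5000+2.5981i, -0.5000+2.5981i]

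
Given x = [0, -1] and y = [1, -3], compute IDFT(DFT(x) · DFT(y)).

(x ⊛ y)[n] = Σ(m=0 to 1) x[m] · y[(n-m) mod 2]

Computing each output sample:
(x ⊛ y)[0] = 3
(x ⊛ y)[1] = -1

x ⊛ y = [3, -1]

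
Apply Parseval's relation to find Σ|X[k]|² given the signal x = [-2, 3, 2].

Parseval: Σ|x[n]|² = (1/N)Σ|X[k]|², so Σ|X[k]|² = N·Σ|x[n]|² = 3·17.0000

Σ|X[k]|² = N·Σ|x[n]|² = 3·17.0000 = 51.0000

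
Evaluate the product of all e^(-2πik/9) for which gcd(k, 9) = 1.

The primitive 9th roots of unity are ω_9^k for k coprime to 9: k ∈ {1, 2, 4, 5, 7, 8}
Their product equals the constant term of the cyclotomic polynomial Φ_9(x) up to sign.
For n ≥ 3, the product of all primitive nth roots of unity is 1. (For n=1 it is 1; for n=2 it is -1.)

1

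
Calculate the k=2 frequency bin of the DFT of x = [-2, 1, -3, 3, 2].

X[2] = Σ(n=0 to 4) x[n] · ω_5^(2n) where ω_5 = e^(-2πi/5)
= (-2)·ω_5^0 + (1)·ω_5^2 + (-3)·ω_5^4 + (3)·ω_5^6 + (2)·ω_5^8

X[2] = -4.4271-5.1186i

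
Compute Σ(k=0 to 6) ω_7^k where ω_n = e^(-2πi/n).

Sum of all nth roots of unity equals 0 for n > 1 (geometric series with r ≠ 1).

0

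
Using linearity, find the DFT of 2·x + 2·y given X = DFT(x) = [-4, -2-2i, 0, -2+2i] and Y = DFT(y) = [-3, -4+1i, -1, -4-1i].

By linearity: DFT(2x + 2y) = 2·DFT(x) + 2·DFT(y)
= 2·[-4, -2-2i, 0, -2+2i] + 2·[-3, -4+1i, -1, -4-1i]

Computing element-wise:
Z[0] = 2·(-4) + 2·(-3) = -14
Z[1] = 2·(-2-2i) + 2·(-4+1i) = -12-2i
Z[2] = 2·(0) + 2·(-1) = -2
Z[3] = 2·(-2+2i) + 2·(-4-1i) = -12+2i

DFT(2x + 2y) = 2·X + 2·Y = [-14, -12-2i, -2, -12+2i]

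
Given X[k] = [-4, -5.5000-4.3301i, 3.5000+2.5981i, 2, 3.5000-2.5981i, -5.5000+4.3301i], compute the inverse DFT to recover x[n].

x[n] = (1/6) Σ(k=0 to 5) X[k] · e^(2πikn/6)

Computing each x[n]:
x[0] = -1
x[1] = -2
x[2] = 2
x[3] = 2
x[4] = -2
x[5] = -3

x = [-1, -2, 2, 2, -2, -3]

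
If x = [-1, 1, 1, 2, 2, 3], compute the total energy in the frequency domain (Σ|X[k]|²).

Parseval: Σ|x[n]|² = (1/N)Σ|X[k]|², so Σ|X[k]|² = N·Σ|x[n]|² = 6·20.0000

Σ|X[k]|² = N·Σ|x[n]|² = 6·20.0000 = 120.0000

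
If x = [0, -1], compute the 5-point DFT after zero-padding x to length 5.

Original 2-point DFT: [-1, 1]
Zero-padded 5-point DFT provides frequency interpolation.

DFT_5([x, 0, ...]) = [-1, -0.3090+0.9511i, 0.8090+0.5878i, 0.8090-0.5878i, -0.3090-0.9511i]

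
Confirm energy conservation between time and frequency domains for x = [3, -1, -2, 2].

Time domain:
Σ|x[n]|² = |3|² + |-1|² + |-2|² + |2|² = 18.0000

Frequency domain:
(1/4)Σ|X[k]|² = (1/4)(|2|² + |5+3i|² + |0|² + |5-3i|²) = (1/4)·72.0000 = 18.0000

Both sides agree, confirming Parseval's theorem.

Σ|x[n]|² = (1/N)Σ|X[k]|² = 18.0000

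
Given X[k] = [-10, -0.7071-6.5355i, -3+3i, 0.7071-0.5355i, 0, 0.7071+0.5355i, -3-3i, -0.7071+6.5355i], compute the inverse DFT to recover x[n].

x[n] = (1/8) Σ(k=0 to 7) X[k] · e^(2πikn/8)

Computing each x[n]:
x[0] = -2
x[1] = -1
x[2] = 1
x[3] = 1
x[4] = -2
x[5] = -3
x[6] = -2
x[7] = -2

x = [-2, -1, 1, 1, -2, -3, -2, -2]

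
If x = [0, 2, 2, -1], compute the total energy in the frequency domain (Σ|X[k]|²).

Parseval: Σ|x[n]|² = (1/N)Σ|X[k]|², so Σ|X[k]|² = N·Σ|x[n]|² = 4·9.0000

Σ|X[k]|² = N·Σ|x[n]|² = 4·9.0000 = 36.0000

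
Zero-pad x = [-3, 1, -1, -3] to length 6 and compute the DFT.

Original 4-point DFT: [-6, -2-4i, -2, -2+4i]
Zero-padded 6-point DFT provides frequency interpolation.

DFT_6([x, 0, ...]) = [-6, 1, -6.0000-1.7321i, -2, -6.0000+1.7321i, 1]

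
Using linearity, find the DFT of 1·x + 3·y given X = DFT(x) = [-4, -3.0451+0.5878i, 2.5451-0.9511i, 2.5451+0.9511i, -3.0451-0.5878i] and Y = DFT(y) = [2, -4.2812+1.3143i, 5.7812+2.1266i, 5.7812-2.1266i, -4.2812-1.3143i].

By linearity: DFT(1x + 3y) = 1·DFT(x) + 3·DFT(y)
= 1·[-4, -3.0451+0.5878i, 2.5451-0.9511i, 2.5451+0.9511i, -3.0451-0.5878i] + 3·[2, -4.2812+1.3143i, 5.7812+2.1266i, 5.7812-2.1266i, -4.2812-1.3143i]

Computing element-wise:
Z[0] = 1·(-4) + 3·(2) = 2
Z[1] = 1·(-3.0451+0.5878i) + 3·(-4.2812+1.3143i) = -15.8887+4.5307i
Z[2] = 1·(2.5451-0.9511i) + 3·(5.7812+2.1266i) = 19.8887+5.4287i
Z[3] = 1·(2.5451+0.9511i) + 3·(5.7812-2.1266i) = 19.8887-5.4287i
Z[4] = 1·(-3.0451-0.5878i) + 3·(-4.2812-1.3143i) = -15.8887-4.5307i

DFT(1x + 3y) = 1·X + 3·Y = [2, -15.8887+4.5307i, 19.8887+5.4287i, 19.8887-5.4287i, -15.8887-4.5307i]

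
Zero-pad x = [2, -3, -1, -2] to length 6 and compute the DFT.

Original 4-point DFT: [-4, 3+1i, 6, 3-1i]
Zero-padded 6-point DFT provides frequency interpolation.

DFT_6([x, 0, ...]) = [-4, 3.0000+3.4641i, 2.0000+1.7321i, 6, 2.0000-1.7321i, 3.0000-3.4641i]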